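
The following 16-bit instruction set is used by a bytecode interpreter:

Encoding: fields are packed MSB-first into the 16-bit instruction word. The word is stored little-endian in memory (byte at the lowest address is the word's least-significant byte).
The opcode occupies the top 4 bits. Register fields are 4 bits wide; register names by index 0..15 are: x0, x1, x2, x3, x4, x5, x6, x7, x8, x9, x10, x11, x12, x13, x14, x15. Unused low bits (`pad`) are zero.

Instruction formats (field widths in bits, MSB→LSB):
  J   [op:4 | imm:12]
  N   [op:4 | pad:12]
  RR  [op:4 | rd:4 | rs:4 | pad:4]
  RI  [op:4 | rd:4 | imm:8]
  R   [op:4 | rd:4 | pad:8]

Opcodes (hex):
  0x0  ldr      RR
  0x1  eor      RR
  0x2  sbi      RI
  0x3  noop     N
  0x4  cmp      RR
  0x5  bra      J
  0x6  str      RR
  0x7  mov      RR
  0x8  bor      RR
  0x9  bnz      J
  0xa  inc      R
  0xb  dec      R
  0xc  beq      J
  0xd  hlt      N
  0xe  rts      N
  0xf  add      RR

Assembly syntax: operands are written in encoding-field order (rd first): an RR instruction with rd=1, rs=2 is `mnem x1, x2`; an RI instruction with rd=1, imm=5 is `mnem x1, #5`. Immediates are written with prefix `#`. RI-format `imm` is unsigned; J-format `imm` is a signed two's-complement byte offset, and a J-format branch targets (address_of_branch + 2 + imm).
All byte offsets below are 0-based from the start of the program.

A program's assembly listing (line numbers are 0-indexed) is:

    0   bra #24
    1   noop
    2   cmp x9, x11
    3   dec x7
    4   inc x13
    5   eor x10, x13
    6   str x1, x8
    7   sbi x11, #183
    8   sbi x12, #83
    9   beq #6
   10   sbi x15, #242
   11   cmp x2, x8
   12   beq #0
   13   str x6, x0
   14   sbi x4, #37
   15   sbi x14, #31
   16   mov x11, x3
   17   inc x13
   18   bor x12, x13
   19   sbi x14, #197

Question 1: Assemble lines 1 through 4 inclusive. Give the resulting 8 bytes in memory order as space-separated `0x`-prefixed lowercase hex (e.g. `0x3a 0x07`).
0x00 0x30 0xb0 0x49 0x00 0xb7 0x00 0xad

L1: noop op=0x3:4|pad=0:12 ⇒ 0x3000 ⇒ little 00 30
L2: cmp op=0x4:4|rd=9:4|rs=11:4|pad=0:4 ⇒ 0x49b0 ⇒ little b0 49
L3: dec op=0xb:4|rd=7:4|pad=0:8 ⇒ 0xb700 ⇒ little 00 b7
L4: inc op=0xa:4|rd=13:4|pad=0:8 ⇒ 0xad00 ⇒ little 00 ad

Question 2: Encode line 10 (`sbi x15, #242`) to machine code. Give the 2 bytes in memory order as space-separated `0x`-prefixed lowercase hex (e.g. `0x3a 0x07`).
line 10 (sbi): pack op=0x2:4|rd=15:4|imm=242:8 = 0x2ff2; little→ f2 2f

0xf2 0x2f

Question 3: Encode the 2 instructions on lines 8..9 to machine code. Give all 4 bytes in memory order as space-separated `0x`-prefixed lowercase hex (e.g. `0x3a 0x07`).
L8: sbi op=0x2:4|rd=12:4|imm=83:8 ⇒ 0x2c53 ⇒ little 53 2c
L9: beq op=0xc:4|imm=6:12 ⇒ 0xc006 ⇒ little 06 c0

0x53 0x2c 0x06 0xc0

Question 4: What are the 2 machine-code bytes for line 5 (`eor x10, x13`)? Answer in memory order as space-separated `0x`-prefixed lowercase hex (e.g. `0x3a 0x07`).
0xd0 0x1a

L5: eor op=0x1:4|rd=10:4|rs=13:4|pad=0:4 ⇒ 0x1ad0 ⇒ little d0 1a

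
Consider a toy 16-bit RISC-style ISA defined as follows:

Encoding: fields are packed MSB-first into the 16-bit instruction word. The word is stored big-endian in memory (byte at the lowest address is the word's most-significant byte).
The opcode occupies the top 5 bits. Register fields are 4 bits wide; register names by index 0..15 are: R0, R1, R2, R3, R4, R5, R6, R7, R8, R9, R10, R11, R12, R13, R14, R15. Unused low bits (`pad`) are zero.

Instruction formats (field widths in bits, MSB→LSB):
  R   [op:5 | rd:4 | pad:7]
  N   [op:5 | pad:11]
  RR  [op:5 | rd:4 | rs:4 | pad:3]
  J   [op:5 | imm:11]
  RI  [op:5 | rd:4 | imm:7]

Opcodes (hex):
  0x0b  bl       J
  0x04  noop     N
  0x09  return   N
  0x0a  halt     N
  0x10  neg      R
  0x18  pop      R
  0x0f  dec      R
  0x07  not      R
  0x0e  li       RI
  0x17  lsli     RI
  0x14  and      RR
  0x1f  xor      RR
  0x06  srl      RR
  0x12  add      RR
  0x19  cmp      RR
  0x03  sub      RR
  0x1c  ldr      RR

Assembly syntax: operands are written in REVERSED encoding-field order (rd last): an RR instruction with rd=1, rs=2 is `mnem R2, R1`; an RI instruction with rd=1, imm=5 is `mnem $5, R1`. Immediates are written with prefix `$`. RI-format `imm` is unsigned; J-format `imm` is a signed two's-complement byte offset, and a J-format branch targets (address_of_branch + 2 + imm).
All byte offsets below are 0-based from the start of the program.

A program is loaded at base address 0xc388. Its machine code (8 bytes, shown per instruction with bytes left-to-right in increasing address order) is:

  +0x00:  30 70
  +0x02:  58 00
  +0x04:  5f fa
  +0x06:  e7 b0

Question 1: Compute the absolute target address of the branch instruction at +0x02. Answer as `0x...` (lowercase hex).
0xc38c

off 0x02: read 58 00 as big → 0x5800
  top 5b → 0xb → bl [J]
  imm@[10:0]=0x0 ⇒ $0
  target = base 0xc388 + off 0x02 + 2 + imm 0 = 0xc38c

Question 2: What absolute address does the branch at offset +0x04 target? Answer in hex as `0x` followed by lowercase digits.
off 0x04: read 5f fa as big → 0x5ffa
  opcode bits[15:11]=0xb: bl/J
  imm@[10:0]=0x7fa (s11→-6) ⇒ $-6
  target = base 0xc388 + off 0x04 + 2 + imm -6 = 0xc388

0xc388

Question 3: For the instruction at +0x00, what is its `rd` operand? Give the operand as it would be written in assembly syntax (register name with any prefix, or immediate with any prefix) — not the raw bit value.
off 0x00: read 30 70 as big → 0x3070
  opcode bits[15:11]=0x6: srl/RR
  rd: (w>>7)&0xf=0x0 → R0
  rs: (w>>3)&0xf=0xe → R14

R0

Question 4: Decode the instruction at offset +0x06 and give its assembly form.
+0x06: e7 b0 ⇒ word 0xe7b0 (big)
  top 5b → 0x1c → ldr [RR]
  rd: (w>>7)&0xf=0xf → R15
  rs: (w>>3)&0xf=0x6 → R6

ldr R6, R15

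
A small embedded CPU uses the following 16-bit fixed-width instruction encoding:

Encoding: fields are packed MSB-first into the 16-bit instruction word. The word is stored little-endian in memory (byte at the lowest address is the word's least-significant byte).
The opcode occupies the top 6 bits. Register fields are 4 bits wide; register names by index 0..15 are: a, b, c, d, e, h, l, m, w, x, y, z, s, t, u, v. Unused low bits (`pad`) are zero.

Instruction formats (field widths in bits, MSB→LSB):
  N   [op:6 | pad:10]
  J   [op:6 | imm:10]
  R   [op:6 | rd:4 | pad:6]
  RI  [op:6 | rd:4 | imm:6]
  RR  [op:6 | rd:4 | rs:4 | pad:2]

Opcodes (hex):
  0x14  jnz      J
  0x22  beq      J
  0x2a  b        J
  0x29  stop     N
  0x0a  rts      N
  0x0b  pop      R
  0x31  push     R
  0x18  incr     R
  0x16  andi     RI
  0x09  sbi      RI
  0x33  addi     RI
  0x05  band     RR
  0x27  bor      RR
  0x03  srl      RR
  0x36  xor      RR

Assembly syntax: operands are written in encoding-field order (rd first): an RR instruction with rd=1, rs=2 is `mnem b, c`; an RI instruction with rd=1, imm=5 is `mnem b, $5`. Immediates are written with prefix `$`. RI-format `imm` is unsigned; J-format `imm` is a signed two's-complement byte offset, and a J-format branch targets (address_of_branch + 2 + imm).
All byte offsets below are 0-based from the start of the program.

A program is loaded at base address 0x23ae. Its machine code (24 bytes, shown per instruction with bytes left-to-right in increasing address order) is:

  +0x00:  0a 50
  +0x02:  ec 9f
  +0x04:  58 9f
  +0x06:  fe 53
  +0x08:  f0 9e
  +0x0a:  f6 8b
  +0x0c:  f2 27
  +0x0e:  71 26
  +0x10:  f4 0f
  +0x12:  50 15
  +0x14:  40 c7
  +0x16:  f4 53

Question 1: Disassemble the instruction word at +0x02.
+0x02: ec 9f ⇒ word 0x9fec (little)
  opcode bits[15:10]=0x27: bor/RR
  [9:6] rd=15 = v
  [5:2] rs=11 = z

bor v, z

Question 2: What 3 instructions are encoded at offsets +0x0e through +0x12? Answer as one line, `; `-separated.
[0e] 71 26 → 0x2671
  op=0x2671>>10=0x9 ⇒ sbi (RI)
  rd: (w>>6)&0xf=0x9 → x
  imm: (w>>0)&0x3f=0x31 → $49
[10] f4 0f → 0x0ff4
  op=0x0ff4>>10=0x3 ⇒ srl (RR)
  rd: (w>>6)&0xf=0xf → v
  rs: (w>>2)&0xf=0xd → t
[12] 50 15 → 0x1550
  op=0x1550>>10=0x5 ⇒ band (RR)
  rd: (w>>6)&0xf=0x5 → h
  rs: (w>>2)&0xf=0x4 → e

sbi x, $49; srl v, t; band h, e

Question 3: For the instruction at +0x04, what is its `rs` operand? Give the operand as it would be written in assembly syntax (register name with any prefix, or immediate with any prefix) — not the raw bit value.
[04] 58 9f → 0x9f58
  top 6b → 0x27 → bor [RR]
  [9:6] rd=13 = t
  [5:2] rs=6 = l

l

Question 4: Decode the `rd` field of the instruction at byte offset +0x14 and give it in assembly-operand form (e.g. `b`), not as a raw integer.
t

@+14  little-endian(40 c7) = 0xc740
  top 6b → 0x31 → push [R]
  rd: (w>>6)&0xf=0xd → t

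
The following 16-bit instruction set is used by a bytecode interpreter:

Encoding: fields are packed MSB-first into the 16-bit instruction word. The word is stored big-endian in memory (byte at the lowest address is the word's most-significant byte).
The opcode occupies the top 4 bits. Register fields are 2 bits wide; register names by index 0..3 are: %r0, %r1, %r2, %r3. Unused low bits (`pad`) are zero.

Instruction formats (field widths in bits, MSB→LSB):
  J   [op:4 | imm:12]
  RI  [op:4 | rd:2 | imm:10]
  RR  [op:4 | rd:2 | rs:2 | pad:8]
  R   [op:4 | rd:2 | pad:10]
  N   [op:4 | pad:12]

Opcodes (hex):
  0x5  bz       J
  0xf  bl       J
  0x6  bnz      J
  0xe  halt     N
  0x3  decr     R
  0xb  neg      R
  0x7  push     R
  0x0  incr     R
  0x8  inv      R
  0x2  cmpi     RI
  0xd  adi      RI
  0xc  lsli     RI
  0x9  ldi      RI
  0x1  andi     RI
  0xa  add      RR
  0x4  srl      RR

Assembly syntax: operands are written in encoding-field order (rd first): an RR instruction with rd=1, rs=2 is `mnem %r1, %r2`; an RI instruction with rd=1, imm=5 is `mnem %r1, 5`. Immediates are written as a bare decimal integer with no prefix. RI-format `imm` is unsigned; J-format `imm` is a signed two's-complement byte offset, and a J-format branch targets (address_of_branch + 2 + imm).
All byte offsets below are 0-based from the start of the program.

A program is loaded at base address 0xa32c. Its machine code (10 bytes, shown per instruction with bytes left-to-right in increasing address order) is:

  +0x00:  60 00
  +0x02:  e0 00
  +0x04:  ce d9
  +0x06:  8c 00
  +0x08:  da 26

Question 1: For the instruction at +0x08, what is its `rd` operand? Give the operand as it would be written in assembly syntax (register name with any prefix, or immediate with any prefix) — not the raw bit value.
%r2

off 0x08: read da 26 as big → 0xda26
  opcode bits[15:12]=0xd: adi/RI
  rd@[11:10]=0x2 ⇒ %r2
  imm@[9:0]=0x226 ⇒ 550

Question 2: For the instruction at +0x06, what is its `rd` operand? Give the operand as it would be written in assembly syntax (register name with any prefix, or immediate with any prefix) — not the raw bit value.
%r3

off 0x06: read 8c 00 as big → 0x8c00
  op=0x8c00>>12=0x8 ⇒ inv (R)
  [11:10] rd=3 = %r3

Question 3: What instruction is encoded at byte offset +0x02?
off 0x02: read e0 00 as big → 0xe000
  opcode bits[15:12]=0xe: halt/N

halt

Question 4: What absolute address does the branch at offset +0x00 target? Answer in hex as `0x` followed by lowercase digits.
[00] 60 00 → 0x6000
  op=0x6000>>12=0x6 ⇒ bnz (J)
  [11:0] imm=0 = 0
  target = base 0xa32c + off 0x00 + 2 + imm 0 = 0xa32e

0xa32e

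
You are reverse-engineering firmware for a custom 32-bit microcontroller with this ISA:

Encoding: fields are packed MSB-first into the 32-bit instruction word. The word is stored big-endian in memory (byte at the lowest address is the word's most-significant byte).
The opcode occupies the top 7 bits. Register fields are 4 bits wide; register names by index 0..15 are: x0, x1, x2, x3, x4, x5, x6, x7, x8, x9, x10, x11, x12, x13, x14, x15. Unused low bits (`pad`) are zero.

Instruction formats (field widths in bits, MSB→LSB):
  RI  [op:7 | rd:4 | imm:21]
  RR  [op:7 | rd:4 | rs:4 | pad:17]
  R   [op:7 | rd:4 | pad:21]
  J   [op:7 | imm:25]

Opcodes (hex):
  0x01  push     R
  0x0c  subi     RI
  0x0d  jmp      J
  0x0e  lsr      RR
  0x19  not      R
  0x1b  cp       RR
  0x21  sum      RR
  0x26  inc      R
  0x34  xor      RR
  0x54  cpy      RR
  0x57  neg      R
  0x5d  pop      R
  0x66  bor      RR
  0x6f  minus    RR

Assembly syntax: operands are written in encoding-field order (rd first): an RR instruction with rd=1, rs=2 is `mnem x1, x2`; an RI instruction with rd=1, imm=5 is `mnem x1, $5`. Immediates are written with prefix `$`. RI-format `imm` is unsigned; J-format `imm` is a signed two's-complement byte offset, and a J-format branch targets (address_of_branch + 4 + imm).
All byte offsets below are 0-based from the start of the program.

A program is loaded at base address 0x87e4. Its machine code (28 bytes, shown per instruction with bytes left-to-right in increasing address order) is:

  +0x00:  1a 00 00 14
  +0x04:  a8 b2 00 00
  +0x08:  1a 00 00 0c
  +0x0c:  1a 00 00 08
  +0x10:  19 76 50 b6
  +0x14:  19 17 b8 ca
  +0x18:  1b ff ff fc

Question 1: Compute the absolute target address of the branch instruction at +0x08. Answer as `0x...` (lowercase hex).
0x87fc

off 0x08: read 1a 00 00 0c as big → 0x1a00000c
  opcode bits[31:25]=0xd: jmp/J
  [24:0] imm=12 = $12
  target = base 0x87e4 + off 0x08 + 4 + imm 12 = 0x87fc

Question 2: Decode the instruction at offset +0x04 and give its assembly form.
+0x04: a8 b2 00 00 ⇒ word 0xa8b20000 (big)
  op=0xa8b20000>>25=0x54 ⇒ cpy (RR)
  rd: (w>>21)&0xf=0x5 → x5
  rs: (w>>17)&0xf=0x9 → x9

cpy x5, x9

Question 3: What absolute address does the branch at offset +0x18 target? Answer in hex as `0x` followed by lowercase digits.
+0x18: 1b ff ff fc ⇒ word 0x1bfffffc (big)
  top 7b → 0xd → jmp [J]
  imm@[24:0]=0x1fffffc (s25→-4) ⇒ $-4
  target = base 0x87e4 + off 0x18 + 4 + imm -4 = 0x87fc

0x87fc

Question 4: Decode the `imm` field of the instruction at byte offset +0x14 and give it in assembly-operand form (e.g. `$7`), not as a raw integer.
$1554634

+0x14: 19 17 b8 ca ⇒ word 0x1917b8ca (big)
  op=0x1917b8ca>>25=0xc ⇒ subi (RI)
  [24:21] rd=8 = x8
  [20:0] imm=1554634 = $1554634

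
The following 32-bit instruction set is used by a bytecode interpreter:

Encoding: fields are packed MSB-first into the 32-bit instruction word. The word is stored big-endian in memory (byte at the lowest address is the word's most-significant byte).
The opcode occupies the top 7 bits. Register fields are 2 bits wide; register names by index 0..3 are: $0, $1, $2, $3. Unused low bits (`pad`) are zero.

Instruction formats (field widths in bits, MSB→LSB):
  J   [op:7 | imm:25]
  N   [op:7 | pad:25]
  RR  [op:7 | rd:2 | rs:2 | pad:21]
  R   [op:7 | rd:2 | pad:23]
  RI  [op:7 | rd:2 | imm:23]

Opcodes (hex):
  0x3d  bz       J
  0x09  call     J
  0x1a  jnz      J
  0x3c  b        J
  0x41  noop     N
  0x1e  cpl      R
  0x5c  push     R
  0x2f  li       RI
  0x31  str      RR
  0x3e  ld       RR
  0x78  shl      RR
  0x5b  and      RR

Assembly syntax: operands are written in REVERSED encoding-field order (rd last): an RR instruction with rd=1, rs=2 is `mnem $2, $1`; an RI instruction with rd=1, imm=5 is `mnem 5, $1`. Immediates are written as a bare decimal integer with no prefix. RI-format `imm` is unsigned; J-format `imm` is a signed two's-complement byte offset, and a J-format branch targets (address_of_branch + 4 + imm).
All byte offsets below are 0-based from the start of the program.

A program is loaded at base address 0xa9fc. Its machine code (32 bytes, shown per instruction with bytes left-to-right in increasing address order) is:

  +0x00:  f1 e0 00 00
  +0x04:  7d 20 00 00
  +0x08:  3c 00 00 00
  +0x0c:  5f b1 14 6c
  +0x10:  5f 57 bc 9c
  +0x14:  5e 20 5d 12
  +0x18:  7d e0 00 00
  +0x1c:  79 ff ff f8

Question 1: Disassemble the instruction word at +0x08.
@+08  big-endian(3c 00 00 00) = 0x3c000000
  op=0x3c000000>>25=0x1e ⇒ cpl (R)
  [24:23] rd=0 = $0

cpl $0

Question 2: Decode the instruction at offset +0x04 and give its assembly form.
ld $1, $2

+0x04: 7d 20 00 00 ⇒ word 0x7d200000 (big)
  top 7b → 0x3e → ld [RR]
  rd: (w>>23)&0x3=0x2 → $2
  rs: (w>>21)&0x3=0x1 → $1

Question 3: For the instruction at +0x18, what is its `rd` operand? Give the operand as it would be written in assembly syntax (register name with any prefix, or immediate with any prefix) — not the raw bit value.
$3

+0x18: 7d e0 00 00 ⇒ word 0x7de00000 (big)
  top 7b → 0x3e → ld [RR]
  rd: (w>>23)&0x3=0x3 → $3
  rs: (w>>21)&0x3=0x3 → $3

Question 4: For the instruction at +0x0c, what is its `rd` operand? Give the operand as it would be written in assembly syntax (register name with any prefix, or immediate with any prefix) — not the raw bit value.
$3

@+0c  big-endian(5f b1 14 6c) = 0x5fb1146c
  op=0x5fb1146c>>25=0x2f ⇒ li (RI)
  rd: (w>>23)&0x3=0x3 → $3
  imm: (w>>0)&0x7fffff=0x31146c → 3216492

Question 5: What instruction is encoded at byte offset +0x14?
+0x14: 5e 20 5d 12 ⇒ word 0x5e205d12 (big)
  top 7b → 0x2f → li [RI]
  rd@[24:23]=0x0 ⇒ $0
  imm@[22:0]=0x205d12 ⇒ 2120978

li 2120978, $0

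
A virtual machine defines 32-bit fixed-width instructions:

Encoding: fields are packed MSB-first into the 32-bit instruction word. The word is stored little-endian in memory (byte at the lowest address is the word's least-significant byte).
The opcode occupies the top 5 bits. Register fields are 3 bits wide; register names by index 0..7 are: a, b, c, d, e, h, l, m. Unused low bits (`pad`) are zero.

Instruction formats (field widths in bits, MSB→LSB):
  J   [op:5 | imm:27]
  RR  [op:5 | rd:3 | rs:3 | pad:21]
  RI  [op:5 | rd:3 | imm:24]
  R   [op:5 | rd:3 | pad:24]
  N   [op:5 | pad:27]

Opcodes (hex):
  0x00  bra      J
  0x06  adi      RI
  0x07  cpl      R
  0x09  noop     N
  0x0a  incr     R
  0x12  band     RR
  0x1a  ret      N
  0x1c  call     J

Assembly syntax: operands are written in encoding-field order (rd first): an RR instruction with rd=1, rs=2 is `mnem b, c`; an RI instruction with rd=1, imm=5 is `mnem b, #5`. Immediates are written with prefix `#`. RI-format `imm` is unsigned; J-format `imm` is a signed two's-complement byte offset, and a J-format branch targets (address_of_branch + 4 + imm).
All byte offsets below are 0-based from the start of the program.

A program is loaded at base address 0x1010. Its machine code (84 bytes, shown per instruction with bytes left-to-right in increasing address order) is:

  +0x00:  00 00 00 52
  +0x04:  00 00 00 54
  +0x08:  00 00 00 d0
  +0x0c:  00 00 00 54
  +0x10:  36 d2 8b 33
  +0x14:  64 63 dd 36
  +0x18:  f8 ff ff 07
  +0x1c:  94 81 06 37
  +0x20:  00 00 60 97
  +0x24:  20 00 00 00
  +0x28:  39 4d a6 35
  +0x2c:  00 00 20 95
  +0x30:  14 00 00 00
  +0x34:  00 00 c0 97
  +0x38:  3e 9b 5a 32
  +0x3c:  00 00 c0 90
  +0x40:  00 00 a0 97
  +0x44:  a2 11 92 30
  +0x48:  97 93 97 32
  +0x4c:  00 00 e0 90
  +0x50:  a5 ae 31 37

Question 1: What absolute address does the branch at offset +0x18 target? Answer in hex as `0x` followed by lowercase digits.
@+18  little-endian(f8 ff ff 07) = 0x07fffff8
  top 5b → 0x0 → bra [J]
  imm@[26:0]=0x7fffff8 (s27→-8) ⇒ #-8
  target = base 0x1010 + off 0x18 + 4 + imm -8 = 0x1024

0x1024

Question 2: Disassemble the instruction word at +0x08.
[08] 00 00 00 d0 → 0xd0000000
  op=0xd0000000>>27=0x1a ⇒ ret (N)

ret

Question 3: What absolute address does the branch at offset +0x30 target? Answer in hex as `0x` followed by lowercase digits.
0x1058

@+30  little-endian(14 00 00 00) = 0x00000014
  top 5b → 0x0 → bra [J]
  [26:0] imm=20 = #20
  target = base 0x1010 + off 0x30 + 4 + imm 20 = 0x1058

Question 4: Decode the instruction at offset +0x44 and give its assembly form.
+0x44: a2 11 92 30 ⇒ word 0x309211a2 (little)
  top 5b → 0x6 → adi [RI]
  rd@[26:24]=0x0 ⇒ a
  imm@[23:0]=0x9211a2 ⇒ #9572770

adi a, #9572770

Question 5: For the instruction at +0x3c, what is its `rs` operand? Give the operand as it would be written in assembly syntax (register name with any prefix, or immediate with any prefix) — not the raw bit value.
[3c] 00 00 c0 90 → 0x90c00000
  op=0x90c00000>>27=0x12 ⇒ band (RR)
  [26:24] rd=0 = a
  [23:21] rs=6 = l

l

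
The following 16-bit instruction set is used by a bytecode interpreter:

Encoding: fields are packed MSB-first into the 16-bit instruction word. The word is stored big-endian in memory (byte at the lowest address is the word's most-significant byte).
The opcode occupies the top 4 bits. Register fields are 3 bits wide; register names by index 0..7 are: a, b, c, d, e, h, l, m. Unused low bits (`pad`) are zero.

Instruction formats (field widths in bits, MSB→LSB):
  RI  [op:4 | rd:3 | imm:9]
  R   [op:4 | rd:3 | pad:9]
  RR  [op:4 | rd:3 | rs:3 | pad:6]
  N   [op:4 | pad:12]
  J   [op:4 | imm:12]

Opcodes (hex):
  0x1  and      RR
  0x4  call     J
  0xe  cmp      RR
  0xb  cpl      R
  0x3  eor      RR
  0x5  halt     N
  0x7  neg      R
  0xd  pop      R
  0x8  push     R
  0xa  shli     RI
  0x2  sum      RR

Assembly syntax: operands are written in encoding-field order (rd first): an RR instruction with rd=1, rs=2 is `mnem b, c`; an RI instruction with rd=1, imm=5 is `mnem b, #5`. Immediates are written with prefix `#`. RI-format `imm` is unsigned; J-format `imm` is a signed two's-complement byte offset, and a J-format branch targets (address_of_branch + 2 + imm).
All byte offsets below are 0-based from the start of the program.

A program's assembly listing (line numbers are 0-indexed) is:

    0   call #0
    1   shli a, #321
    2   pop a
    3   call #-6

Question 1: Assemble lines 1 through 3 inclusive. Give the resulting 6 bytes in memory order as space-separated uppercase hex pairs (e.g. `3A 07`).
A1 41 D0 00 4F FA

L1: shli op=0xa:4|rd=0:3|imm=321:9 ⇒ 0xa141 ⇒ big a1 41
L2: pop op=0xd:4|rd=0:3|pad=0:9 ⇒ 0xd000 ⇒ big d0 00
L3: call op=0x4:4|imm=-6:12 ⇒ 0x4ffa ⇒ big 4f fa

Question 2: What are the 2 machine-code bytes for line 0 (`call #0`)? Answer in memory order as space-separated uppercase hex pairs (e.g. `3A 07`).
40 00

line 0 (call): pack op=0x4:4|imm=0:12 = 0x4000; big→ 40 00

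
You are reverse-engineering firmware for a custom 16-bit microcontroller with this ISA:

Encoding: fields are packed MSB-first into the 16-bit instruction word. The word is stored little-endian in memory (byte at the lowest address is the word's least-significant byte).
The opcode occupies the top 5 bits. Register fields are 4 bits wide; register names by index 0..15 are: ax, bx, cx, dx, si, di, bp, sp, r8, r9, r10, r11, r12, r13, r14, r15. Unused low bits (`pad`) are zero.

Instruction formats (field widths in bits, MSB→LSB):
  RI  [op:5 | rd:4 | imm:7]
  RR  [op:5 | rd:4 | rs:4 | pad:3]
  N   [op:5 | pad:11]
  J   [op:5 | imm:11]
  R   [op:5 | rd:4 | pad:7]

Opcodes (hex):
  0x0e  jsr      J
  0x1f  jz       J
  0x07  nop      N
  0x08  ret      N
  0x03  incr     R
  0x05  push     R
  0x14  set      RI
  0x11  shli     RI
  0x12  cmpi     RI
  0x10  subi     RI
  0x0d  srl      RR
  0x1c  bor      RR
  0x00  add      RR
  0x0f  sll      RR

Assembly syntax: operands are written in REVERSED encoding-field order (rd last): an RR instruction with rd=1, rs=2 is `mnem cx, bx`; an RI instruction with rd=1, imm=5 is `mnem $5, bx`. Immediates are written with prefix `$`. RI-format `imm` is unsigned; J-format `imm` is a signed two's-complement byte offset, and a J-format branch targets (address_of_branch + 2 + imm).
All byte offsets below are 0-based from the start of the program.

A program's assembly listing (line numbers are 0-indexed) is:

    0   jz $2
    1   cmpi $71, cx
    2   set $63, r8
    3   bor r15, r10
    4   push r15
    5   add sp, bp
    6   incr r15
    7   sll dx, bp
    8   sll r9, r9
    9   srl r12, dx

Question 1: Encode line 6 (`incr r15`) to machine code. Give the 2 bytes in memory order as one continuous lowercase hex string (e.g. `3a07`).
801f

6. incr fields op=0x3:5|rd=15:4|pad=0:7 → word 1f80h → 80 1f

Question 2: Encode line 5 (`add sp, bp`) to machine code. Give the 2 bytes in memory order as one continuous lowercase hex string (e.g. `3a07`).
3803

line 5 (add): pack op=0x0:5|rd=6:4|rs=7:4|pad=0:3 = 0x0338; little→ 38 03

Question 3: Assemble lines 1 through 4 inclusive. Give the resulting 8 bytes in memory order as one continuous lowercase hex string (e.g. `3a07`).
47913fa478e5802f

L1: cmpi op=0x12:5|rd=2:4|imm=71:7 ⇒ 0x9147 ⇒ little 47 91
L2: set op=0x14:5|rd=8:4|imm=63:7 ⇒ 0xa43f ⇒ little 3f a4
L3: bor op=0x1c:5|rd=10:4|rs=15:4|pad=0:3 ⇒ 0xe578 ⇒ little 78 e5
L4: push op=0x5:5|rd=15:4|pad=0:7 ⇒ 0x2f80 ⇒ little 80 2f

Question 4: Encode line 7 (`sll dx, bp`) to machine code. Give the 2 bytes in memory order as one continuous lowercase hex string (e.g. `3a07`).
187b

line 7 (sll): pack op=0xf:5|rd=6:4|rs=3:4|pad=0:3 = 0x7b18; little→ 18 7b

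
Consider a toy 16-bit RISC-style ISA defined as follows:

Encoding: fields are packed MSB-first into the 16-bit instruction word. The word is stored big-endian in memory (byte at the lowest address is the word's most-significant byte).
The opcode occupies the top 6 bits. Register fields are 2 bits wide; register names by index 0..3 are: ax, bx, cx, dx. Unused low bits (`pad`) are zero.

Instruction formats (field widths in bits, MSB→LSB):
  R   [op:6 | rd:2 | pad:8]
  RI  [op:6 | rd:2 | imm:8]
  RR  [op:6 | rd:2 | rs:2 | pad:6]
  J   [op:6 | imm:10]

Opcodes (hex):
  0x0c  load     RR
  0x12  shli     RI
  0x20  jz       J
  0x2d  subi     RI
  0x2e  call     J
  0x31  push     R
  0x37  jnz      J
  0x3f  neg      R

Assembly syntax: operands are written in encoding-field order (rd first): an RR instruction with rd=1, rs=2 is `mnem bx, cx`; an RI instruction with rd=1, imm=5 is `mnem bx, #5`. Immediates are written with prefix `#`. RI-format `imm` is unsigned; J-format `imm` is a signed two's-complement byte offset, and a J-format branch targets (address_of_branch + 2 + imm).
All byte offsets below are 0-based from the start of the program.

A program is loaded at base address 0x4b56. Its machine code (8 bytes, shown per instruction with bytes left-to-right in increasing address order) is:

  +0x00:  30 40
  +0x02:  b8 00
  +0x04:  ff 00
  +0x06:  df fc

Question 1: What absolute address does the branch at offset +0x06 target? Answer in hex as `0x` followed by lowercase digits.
[06] df fc → 0xdffc
  opcode bits[15:10]=0x37: jnz/J
  imm@[9:0]=0x3fc (s10→-4) ⇒ #-4
  target = base 0x4b56 + off 0x06 + 2 + imm -4 = 0x4b5a

0x4b5a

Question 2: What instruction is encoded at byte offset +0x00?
load ax, bx

[00] 30 40 → 0x3040
  top 6b → 0xc → load [RR]
  rd: (w>>8)&0x3=0x0 → ax
  rs: (w>>6)&0x3=0x1 → bx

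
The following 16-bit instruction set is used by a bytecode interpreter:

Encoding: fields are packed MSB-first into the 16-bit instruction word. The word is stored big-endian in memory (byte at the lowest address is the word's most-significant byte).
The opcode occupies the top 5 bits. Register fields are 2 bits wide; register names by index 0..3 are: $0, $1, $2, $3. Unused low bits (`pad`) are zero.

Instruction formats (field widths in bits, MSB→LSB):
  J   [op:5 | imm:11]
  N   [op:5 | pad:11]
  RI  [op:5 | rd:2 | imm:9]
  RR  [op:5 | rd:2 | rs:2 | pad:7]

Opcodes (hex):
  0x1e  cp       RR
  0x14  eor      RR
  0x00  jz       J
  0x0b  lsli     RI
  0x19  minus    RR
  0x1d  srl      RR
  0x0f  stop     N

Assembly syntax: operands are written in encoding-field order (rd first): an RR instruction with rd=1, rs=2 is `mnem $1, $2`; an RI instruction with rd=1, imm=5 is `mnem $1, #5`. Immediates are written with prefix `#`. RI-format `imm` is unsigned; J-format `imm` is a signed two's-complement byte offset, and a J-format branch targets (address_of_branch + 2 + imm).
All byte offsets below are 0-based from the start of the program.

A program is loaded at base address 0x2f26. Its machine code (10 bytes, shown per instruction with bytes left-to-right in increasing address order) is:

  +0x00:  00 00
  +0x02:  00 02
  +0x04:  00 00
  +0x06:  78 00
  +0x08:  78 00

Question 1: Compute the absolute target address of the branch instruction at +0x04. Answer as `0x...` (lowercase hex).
0x2f2c

[04] 00 00 → 0x0000
  op=0x0000>>11=0x0 ⇒ jz (J)
  [10:0] imm=0 = #0
  target = base 0x2f26 + off 0x04 + 2 + imm 0 = 0x2f2c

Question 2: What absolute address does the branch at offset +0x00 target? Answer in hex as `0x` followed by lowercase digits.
0x2f28

[00] 00 00 → 0x0000
  op=0x0000>>11=0x0 ⇒ jz (J)
  [10:0] imm=0 = #0
  target = base 0x2f26 + off 0x00 + 2 + imm 0 = 0x2f28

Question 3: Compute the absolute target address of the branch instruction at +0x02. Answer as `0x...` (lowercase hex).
+0x02: 00 02 ⇒ word 0x0002 (big)
  opcode bits[15:11]=0x0: jz/J
  imm: (w>>0)&0x7ff=0x2 → #2
  target = base 0x2f26 + off 0x02 + 2 + imm 2 = 0x2f2c

0x2f2c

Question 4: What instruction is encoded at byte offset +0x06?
+0x06: 78 00 ⇒ word 0x7800 (big)
  opcode bits[15:11]=0xf: stop/N

stop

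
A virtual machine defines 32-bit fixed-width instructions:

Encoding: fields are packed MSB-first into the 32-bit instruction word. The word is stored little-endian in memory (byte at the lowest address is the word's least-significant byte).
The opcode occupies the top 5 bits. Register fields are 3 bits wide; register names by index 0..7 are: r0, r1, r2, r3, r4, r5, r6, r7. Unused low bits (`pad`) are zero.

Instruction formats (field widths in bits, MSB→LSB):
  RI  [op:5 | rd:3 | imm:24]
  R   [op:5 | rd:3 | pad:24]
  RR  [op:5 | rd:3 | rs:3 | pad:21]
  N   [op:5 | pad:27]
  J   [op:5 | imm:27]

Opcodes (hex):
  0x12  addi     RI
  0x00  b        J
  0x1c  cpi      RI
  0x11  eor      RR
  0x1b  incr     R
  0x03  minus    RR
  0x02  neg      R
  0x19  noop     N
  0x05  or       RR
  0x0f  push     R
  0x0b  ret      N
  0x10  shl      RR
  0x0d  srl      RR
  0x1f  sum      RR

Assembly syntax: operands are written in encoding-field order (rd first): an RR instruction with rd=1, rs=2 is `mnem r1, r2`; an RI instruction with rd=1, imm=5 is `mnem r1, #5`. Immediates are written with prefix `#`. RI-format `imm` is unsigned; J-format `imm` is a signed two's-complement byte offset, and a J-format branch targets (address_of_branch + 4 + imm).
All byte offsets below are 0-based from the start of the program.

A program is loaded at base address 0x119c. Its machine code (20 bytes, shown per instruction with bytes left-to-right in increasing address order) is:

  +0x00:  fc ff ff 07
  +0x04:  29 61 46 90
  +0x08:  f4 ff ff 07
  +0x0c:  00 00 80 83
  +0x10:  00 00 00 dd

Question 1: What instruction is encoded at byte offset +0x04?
addi r0, #4612393

@+04  little-endian(29 61 46 90) = 0x90466129
  opcode bits[31:27]=0x12: addi/RI
  rd@[26:24]=0x0 ⇒ r0
  imm@[23:0]=0x466129 ⇒ #4612393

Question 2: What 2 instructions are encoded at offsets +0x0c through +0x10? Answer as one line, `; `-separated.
shl r3, r4; incr r5

@+0c  little-endian(00 00 80 83) = 0x83800000
  opcode bits[31:27]=0x10: shl/RR
  [26:24] rd=3 = r3
  [23:21] rs=4 = r4
@+10  little-endian(00 00 00 dd) = 0xdd000000
  opcode bits[31:27]=0x1b: incr/R
  [26:24] rd=5 = r5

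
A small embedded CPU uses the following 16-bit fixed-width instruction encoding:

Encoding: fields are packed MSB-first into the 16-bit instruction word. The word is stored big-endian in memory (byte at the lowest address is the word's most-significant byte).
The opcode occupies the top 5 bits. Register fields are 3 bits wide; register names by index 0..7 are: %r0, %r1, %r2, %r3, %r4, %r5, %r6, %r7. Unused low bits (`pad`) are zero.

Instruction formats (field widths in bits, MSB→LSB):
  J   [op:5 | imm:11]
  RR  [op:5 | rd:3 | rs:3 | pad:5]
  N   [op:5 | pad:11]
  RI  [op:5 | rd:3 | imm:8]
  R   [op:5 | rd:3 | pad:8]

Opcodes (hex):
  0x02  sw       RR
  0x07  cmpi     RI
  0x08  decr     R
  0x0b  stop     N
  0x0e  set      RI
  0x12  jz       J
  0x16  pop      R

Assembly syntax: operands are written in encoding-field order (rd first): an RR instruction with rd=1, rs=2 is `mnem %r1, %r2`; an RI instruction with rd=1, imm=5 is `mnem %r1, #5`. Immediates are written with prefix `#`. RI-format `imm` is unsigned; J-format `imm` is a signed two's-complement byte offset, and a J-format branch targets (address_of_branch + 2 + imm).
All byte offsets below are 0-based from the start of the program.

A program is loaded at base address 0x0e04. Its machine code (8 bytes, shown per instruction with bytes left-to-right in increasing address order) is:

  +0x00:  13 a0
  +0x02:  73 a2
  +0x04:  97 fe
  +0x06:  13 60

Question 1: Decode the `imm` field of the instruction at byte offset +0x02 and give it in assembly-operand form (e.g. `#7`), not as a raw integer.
#162

off 0x02: read 73 a2 as big → 0x73a2
  top 5b → 0xe → set [RI]
  [10:8] rd=3 = %r3
  [7:0] imm=162 = #162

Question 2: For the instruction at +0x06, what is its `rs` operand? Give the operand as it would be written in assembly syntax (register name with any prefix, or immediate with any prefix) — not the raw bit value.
%r3

off 0x06: read 13 60 as big → 0x1360
  opcode bits[15:11]=0x2: sw/RR
  rd@[10:8]=0x3 ⇒ %r3
  rs@[7:5]=0x3 ⇒ %r3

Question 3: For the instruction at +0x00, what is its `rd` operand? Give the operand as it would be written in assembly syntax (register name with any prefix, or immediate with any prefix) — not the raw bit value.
@+00  big-endian(13 a0) = 0x13a0
  op=0x13a0>>11=0x2 ⇒ sw (RR)
  rd@[10:8]=0x3 ⇒ %r3
  rs@[7:5]=0x5 ⇒ %r5

%r3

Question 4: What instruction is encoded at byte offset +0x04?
@+04  big-endian(97 fe) = 0x97fe
  op=0x97fe>>11=0x12 ⇒ jz (J)
  imm@[10:0]=0x7fe (s11→-2) ⇒ #-2

jz #-2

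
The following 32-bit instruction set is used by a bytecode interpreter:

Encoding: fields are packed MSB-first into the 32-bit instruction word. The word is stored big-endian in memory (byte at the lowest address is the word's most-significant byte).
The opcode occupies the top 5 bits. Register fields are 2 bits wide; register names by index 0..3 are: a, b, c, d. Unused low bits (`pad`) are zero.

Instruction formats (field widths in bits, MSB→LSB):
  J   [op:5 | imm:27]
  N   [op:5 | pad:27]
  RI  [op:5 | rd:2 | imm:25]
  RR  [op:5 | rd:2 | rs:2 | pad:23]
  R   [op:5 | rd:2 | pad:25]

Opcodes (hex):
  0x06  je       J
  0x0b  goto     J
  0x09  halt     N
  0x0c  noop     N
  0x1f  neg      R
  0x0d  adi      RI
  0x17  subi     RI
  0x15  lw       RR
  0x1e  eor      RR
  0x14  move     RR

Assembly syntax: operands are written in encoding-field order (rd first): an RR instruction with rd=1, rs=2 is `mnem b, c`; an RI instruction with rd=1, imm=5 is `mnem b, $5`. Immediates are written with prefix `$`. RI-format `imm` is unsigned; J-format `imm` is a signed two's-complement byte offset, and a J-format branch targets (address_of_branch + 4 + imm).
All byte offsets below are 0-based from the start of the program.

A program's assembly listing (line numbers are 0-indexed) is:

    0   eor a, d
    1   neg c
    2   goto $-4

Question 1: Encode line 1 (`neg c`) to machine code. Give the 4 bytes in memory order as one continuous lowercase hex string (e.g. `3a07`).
line 1 (neg): pack op=0x1f:5|rd=2:2|pad=0:25 = 0xfc000000; big→ fc 00 00 00

fc000000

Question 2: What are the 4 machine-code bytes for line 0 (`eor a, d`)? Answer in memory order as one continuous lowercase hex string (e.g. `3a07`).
f1800000

0. eor fields op=0x1e:5|rd=0:2|rs=3:2|pad=0:23 → word f1800000h → f1 80 00 00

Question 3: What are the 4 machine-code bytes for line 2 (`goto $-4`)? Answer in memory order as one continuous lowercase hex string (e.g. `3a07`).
5ffffffc

2. goto fields op=0xb:5|imm=-4:27 → word 5ffffffch → 5f ff ff fc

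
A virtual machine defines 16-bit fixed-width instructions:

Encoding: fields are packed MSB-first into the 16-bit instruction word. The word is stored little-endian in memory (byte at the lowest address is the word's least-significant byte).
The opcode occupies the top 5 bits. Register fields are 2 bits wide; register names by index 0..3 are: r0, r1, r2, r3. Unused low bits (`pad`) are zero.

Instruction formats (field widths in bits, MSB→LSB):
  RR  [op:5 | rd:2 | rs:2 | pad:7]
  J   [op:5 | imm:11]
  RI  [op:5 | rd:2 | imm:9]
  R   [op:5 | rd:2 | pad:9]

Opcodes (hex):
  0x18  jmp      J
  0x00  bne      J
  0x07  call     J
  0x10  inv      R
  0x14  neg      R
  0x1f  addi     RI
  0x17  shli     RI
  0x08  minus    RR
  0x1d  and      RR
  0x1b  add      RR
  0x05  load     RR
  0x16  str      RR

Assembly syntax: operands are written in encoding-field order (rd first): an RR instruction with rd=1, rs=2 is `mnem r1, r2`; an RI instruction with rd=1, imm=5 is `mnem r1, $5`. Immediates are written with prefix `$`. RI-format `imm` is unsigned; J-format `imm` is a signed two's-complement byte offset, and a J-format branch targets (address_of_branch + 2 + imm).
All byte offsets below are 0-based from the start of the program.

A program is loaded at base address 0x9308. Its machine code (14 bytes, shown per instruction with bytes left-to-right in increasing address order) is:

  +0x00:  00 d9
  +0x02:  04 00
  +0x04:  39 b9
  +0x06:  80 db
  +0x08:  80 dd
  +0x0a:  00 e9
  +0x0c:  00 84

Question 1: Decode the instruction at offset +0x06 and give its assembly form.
+0x06: 80 db ⇒ word 0xdb80 (little)
  opcode bits[15:11]=0x1b: add/RR
  [10:9] rd=1 = r1
  [8:7] rs=3 = r3

add r1, r3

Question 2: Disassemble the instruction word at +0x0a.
+0x0a: 00 e9 ⇒ word 0xe900 (little)
  top 5b → 0x1d → and [RR]
  rd: (w>>9)&0x3=0x0 → r0
  rs: (w>>7)&0x3=0x2 → r2

and r0, r2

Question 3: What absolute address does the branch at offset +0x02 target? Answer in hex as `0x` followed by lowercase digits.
0x9310

+0x02: 04 00 ⇒ word 0x0004 (little)
  opcode bits[15:11]=0x0: bne/J
  imm@[10:0]=0x4 ⇒ $4
  target = base 0x9308 + off 0x02 + 2 + imm 4 = 0x9310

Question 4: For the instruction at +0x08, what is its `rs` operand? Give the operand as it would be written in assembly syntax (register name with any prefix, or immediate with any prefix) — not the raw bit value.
off 0x08: read 80 dd as little → 0xdd80
  opcode bits[15:11]=0x1b: add/RR
  [10:9] rd=2 = r2
  [8:7] rs=3 = r3

r3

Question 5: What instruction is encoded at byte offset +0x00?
add r0, r2

@+00  little-endian(00 d9) = 0xd900
  op=0xd900>>11=0x1b ⇒ add (RR)
  [10:9] rd=0 = r0
  [8:7] rs=2 = r2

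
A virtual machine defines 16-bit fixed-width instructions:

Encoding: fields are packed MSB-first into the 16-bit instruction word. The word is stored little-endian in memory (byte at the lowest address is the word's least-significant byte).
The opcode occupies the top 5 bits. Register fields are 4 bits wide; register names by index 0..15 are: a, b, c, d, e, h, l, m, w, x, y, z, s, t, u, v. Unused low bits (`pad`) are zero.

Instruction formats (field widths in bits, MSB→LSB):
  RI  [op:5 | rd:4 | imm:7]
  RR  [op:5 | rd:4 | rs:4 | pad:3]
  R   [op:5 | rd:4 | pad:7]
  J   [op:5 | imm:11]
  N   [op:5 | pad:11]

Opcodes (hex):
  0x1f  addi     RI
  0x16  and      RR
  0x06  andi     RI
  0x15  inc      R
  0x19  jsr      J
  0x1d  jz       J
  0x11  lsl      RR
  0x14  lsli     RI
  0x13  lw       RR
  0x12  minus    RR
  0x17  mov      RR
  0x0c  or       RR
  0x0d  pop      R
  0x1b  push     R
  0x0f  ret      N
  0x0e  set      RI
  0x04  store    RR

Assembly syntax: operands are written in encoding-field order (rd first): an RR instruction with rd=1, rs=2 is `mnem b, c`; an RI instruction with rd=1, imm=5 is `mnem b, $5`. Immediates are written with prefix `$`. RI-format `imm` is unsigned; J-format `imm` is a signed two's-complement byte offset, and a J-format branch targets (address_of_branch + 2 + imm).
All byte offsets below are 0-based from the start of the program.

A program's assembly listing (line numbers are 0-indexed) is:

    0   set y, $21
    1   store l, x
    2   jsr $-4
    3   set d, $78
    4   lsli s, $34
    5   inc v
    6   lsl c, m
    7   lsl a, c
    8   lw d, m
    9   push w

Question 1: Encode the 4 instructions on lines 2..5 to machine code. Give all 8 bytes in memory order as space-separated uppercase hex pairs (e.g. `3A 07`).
2. jsr fields op=0x19:5|imm=-4:11 → word cffch → fc cf
3. set fields op=0xe:5|rd=3:4|imm=78:7 → word 71ceh → ce 71
4. lsli fields op=0x14:5|rd=12:4|imm=34:7 → word a622h → 22 a6
5. inc fields op=0x15:5|rd=15:4|pad=0:7 → word af80h → 80 af

FC CF CE 71 22 A6 80 AF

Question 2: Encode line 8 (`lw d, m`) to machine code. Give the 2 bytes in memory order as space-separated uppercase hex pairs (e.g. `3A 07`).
8. lw fields op=0x13:5|rd=3:4|rs=7:4|pad=0:3 → word 99b8h → b8 99

B8 99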